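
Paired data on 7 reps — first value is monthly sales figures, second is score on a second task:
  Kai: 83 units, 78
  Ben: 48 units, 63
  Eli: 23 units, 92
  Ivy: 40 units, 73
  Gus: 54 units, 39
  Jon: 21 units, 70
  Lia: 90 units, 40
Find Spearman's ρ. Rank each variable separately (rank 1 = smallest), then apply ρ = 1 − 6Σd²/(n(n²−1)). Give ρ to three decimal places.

-0.429

Ranks of variable 1: 6, 4, 2, 3, 5, 1, 7
Ranks of variable 2: 6, 3, 7, 5, 1, 4, 2
d = r₁ − r₂: 0, 1, -5, -2, 4, -3, 5
d²: 0, 1, 25, 4, 16, 9, 25; Σd² = 80
ρ = 1 − 6·80/(7·48) = 1 − 480/336 = -0.429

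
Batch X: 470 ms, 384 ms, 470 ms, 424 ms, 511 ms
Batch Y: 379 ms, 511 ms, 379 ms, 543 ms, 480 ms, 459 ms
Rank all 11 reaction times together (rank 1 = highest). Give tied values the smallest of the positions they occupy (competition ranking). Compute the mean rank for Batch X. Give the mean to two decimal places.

Sorted (descending): 543, 511, 511, 480, 470, 470, 459, 424, 384, 379, 379
The 2 values of 511 occupy positions 2–3 → each gets rank 2.
The 2 values of 470 occupy positions 5–6 → each gets rank 5.
The 2 values of 379 occupy positions 10–11 → each gets rank 10.
Batch X values → pooled ranks: 470→5, 384→9, 470→5, 424→8, 511→2
Mean rank = (5 + 9 + 5 + 8 + 2) / 5 = 5.80

5.80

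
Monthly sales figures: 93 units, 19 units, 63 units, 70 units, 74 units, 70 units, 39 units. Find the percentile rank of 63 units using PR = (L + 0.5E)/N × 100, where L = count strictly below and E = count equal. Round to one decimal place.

N = 7.
Strictly below 63: 2. Equal to 63: 1.
PR = (2 + 0.5·1)/7 × 100 = 35.7

35.7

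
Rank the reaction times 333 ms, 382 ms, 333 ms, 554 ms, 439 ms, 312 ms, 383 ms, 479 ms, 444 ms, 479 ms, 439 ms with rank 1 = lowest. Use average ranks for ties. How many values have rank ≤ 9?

8

Sorted (ascending): 312, 333, 333, 382, 383, 439, 439, 444, 479, 479, 554
The 2 values of 333 occupy positions 2–3 → average rank (2+3)/2 = 2.5.
The 2 values of 439 occupy positions 6–7 → average rank (6+7)/2 = 6.5.
The 2 values of 479 occupy positions 9–10 → average rank (9+10)/2 = 9.5.
Ranks ≤ 9: {1, 2.5, 2.5, 4, 5, 6.5, 6.5, 8} → 8 values.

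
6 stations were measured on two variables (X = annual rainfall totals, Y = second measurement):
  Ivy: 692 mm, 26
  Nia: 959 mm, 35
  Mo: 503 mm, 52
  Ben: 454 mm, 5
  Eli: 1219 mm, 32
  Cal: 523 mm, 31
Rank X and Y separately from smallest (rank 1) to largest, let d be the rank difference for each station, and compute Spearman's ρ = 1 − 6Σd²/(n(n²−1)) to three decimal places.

0.314

Ranks of variable 1: 4, 5, 2, 1, 6, 3
Ranks of variable 2: 2, 5, 6, 1, 4, 3
d = r₁ − r₂: 2, 0, -4, 0, 2, 0
d²: 4, 0, 16, 0, 4, 0; Σd² = 24
ρ = 1 − 6·24/(6·35) = 1 − 144/210 = 0.314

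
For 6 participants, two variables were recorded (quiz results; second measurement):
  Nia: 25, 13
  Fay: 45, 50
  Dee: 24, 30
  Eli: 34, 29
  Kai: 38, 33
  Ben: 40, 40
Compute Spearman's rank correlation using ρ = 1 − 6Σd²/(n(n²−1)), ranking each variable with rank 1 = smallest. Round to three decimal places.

Ranks of variable 1: 2, 6, 1, 3, 4, 5
Ranks of variable 2: 1, 6, 3, 2, 4, 5
d = r₁ − r₂: 1, 0, -2, 1, 0, 0
d²: 1, 0, 4, 1, 0, 0; Σd² = 6
ρ = 1 − 6·6/(6·35) = 1 − 36/210 = 0.829

0.829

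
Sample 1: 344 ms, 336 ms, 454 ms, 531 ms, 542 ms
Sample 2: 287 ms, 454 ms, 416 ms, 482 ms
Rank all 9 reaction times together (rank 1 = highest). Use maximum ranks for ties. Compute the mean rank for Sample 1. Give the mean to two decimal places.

4.60

Sorted (descending): 542, 531, 482, 454, 454, 416, 344, 336, 287
The 2 values of 454 occupy positions 4–5 → each gets rank 5.
Sample 1 values → pooled ranks: 344→7, 336→8, 454→5, 531→2, 542→1
Mean rank = (7 + 8 + 5 + 2 + 1) / 5 = 4.60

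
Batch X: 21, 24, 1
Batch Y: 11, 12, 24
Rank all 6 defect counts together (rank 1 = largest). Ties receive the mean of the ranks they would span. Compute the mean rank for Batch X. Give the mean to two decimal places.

Sorted (descending): 24, 24, 21, 12, 11, 1
The 2 values of 24 occupy positions 1–2 → average rank (1+2)/2 = 1.5.
Batch X values → pooled ranks: 21→3, 24→1.5, 1→6
Mean rank = (3 + 1.5 + 6) / 3 = 3.50

3.50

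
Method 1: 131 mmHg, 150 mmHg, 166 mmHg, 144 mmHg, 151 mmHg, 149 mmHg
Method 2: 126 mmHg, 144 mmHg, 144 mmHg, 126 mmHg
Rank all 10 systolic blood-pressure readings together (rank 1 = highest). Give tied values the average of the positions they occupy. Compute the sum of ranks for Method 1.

Sorted (descending): 166, 151, 150, 149, 144, 144, 144, 131, 126, 126
The 3 values of 144 occupy positions 5–7 → average rank 6.
The 2 values of 126 occupy positions 9–10 → average rank (9+10)/2 = 9.5.
Method 1 values → pooled ranks: 131→8, 150→3, 166→1, 144→6, 151→2, 149→4
Rank sum = 8 + 3 + 1 + 6 + 2 + 4 = 24

24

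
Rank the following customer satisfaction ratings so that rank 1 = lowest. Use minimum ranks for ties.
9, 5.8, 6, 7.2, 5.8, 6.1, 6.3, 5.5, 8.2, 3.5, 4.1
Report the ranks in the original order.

11, 4, 6, 9, 4, 7, 8, 3, 10, 1, 2

Sorted (ascending): 3.5, 4.1, 5.5, 5.8, 5.8, 6, 6.1, 6.3, 7.2, 8.2, 9
The 2 values of 5.8 occupy positions 4–5 → each gets rank 4.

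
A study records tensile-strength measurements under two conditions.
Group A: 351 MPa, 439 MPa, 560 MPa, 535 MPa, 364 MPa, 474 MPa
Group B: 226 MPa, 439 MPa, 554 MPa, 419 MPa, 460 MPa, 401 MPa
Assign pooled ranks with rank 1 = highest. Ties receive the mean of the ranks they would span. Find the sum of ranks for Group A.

35.5

Sorted (descending): 560, 554, 535, 474, 460, 439, 439, 419, 401, 364, 351, 226
The 2 values of 439 occupy positions 6–7 → average rank (6+7)/2 = 6.5.
Group A values → pooled ranks: 351→11, 439→6.5, 560→1, 535→3, 364→10, 474→4
Rank sum = 11 + 6.5 + 1 + 3 + 10 + 4 = 35.5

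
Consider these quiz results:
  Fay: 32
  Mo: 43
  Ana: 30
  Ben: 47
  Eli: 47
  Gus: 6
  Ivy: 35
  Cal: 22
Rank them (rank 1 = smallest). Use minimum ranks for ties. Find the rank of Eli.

Sorted (ascending): 6, 22, 30, 32, 35, 43, 47, 47
The 2 values of 47 occupy positions 7–8 → each gets rank 7.
Eli has value 47 → rank 7.

7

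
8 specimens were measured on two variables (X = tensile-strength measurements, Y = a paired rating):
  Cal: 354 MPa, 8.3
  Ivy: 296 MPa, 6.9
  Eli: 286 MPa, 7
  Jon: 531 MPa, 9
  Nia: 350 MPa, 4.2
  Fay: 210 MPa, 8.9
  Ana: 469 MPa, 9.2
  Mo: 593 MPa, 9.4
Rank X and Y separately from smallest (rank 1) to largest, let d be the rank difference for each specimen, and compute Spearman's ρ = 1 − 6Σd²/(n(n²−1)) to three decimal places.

0.643

Ranks of variable 1: 5, 3, 2, 7, 4, 1, 6, 8
Ranks of variable 2: 4, 2, 3, 6, 1, 5, 7, 8
d = r₁ − r₂: 1, 1, -1, 1, 3, -4, -1, 0
d²: 1, 1, 1, 1, 9, 16, 1, 0; Σd² = 30
ρ = 1 − 6·30/(8·63) = 1 − 180/504 = 0.643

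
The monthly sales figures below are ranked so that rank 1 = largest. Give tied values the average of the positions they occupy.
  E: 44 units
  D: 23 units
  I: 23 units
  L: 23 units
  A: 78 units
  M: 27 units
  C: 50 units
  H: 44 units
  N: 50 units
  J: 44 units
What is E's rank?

5

Sorted (descending): 78, 50, 50, 44, 44, 44, 27, 23, 23, 23
The 2 values of 50 occupy positions 2–3 → average rank (2+3)/2 = 2.5.
The 3 values of 44 occupy positions 4–6 → average rank 5.
The 3 values of 23 occupy positions 8–10 → average rank 9.
E has value 44 units → rank 5.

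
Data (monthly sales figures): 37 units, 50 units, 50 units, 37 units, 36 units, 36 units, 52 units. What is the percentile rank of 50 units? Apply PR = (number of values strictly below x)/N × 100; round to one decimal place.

57.1

N = 7.
Strictly below 50: 4. Equal to 50: 2.
PR = 4/7 × 100 = 57.1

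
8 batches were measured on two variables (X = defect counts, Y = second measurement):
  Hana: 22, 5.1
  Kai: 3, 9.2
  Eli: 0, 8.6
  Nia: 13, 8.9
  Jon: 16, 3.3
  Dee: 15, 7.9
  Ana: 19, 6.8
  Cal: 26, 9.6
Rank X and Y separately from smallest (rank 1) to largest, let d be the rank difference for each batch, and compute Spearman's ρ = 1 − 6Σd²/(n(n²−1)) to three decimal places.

Ranks of variable 1: 7, 2, 1, 3, 5, 4, 6, 8
Ranks of variable 2: 2, 7, 5, 6, 1, 4, 3, 8
d = r₁ − r₂: 5, -5, -4, -3, 4, 0, 3, 0
d²: 25, 25, 16, 9, 16, 0, 9, 0; Σd² = 100
ρ = 1 − 6·100/(8·63) = 1 − 600/504 = -0.190

-0.190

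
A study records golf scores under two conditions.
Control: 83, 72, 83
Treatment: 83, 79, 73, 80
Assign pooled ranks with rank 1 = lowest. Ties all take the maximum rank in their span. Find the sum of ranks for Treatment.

Sorted (ascending): 72, 73, 79, 80, 83, 83, 83
The 3 values of 83 occupy positions 5–7 → each gets rank 7.
Treatment values → pooled ranks: 83→7, 79→3, 73→2, 80→4
Rank sum = 7 + 3 + 2 + 4 = 16

16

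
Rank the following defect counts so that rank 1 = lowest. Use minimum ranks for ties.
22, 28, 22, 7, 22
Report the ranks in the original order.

2, 5, 2, 1, 2

Sorted (ascending): 7, 22, 22, 22, 28
The 3 values of 22 occupy positions 2–4 → each gets rank 2.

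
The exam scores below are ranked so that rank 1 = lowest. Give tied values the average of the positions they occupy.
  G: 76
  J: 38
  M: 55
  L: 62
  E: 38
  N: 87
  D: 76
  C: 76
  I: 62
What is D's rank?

7

Sorted (ascending): 38, 38, 55, 62, 62, 76, 76, 76, 87
The 2 values of 38 occupy positions 1–2 → average rank (1+2)/2 = 1.5.
The 2 values of 62 occupy positions 4–5 → average rank (4+5)/2 = 4.5.
The 3 values of 76 occupy positions 6–8 → average rank 7.
D has value 76 → rank 7.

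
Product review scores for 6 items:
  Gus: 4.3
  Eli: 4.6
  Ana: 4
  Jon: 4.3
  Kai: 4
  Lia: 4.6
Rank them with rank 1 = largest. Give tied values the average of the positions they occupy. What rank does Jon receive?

Sorted (descending): 4.6, 4.6, 4.3, 4.3, 4, 4
The 2 values of 4.6 occupy positions 1–2 → average rank (1+2)/2 = 1.5.
The 2 values of 4.3 occupy positions 3–4 → average rank (3+4)/2 = 3.5.
The 2 values of 4 occupy positions 5–6 → average rank (5+6)/2 = 5.5.
Jon has value 4.3 → rank 3.5.

3.5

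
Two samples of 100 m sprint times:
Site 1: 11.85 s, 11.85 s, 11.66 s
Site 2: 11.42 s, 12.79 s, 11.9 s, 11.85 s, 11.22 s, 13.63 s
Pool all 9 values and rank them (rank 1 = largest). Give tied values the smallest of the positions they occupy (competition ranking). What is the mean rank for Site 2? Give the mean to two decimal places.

Sorted (descending): 13.63, 12.79, 11.9, 11.85, 11.85, 11.85, 11.66, 11.42, 11.22
The 3 values of 11.85 occupy positions 4–6 → each gets rank 4.
Site 2 values → pooled ranks: 11.42→8, 12.79→2, 11.9→3, 11.85→4, 11.22→9, 13.63→1
Mean rank = (8 + 2 + 3 + 4 + 9 + 1) / 6 = 4.50

4.50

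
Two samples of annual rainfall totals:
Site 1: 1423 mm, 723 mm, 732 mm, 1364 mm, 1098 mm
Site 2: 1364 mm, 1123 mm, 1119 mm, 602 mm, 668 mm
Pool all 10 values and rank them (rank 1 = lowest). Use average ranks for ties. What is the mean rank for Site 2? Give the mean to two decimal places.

Sorted (ascending): 602, 668, 723, 732, 1098, 1119, 1123, 1364, 1364, 1423
The 2 values of 1364 occupy positions 8–9 → average rank (8+9)/2 = 8.5.
Site 2 values → pooled ranks: 1364→8.5, 1123→7, 1119→6, 602→1, 668→2
Mean rank = (8.5 + 7 + 6 + 1 + 2) / 5 = 4.90

4.90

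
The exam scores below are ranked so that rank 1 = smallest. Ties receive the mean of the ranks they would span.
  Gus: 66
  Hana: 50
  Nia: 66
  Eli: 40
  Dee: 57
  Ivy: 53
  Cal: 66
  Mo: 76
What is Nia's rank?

6

Sorted (ascending): 40, 50, 53, 57, 66, 66, 66, 76
The 3 values of 66 occupy positions 5–7 → average rank 6.
Nia has value 66 → rank 6.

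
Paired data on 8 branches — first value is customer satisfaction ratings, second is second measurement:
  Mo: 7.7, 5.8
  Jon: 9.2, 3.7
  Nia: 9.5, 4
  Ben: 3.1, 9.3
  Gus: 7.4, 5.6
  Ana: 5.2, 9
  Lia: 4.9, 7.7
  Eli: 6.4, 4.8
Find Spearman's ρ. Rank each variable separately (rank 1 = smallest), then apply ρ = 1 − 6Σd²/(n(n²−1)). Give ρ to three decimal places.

Ranks of variable 1: 6, 7, 8, 1, 5, 3, 2, 4
Ranks of variable 2: 5, 1, 2, 8, 4, 7, 6, 3
d = r₁ − r₂: 1, 6, 6, -7, 1, -4, -4, 1
d²: 1, 36, 36, 49, 1, 16, 16, 1; Σd² = 156
ρ = 1 − 6·156/(8·63) = 1 − 936/504 = -0.857

-0.857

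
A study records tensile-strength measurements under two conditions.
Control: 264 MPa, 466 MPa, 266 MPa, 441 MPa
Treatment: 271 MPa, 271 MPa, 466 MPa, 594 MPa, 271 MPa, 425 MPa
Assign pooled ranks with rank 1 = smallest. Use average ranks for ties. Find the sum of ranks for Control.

18.5

Sorted (ascending): 264, 266, 271, 271, 271, 425, 441, 466, 466, 594
The 3 values of 271 occupy positions 3–5 → average rank 4.
The 2 values of 466 occupy positions 8–9 → average rank (8+9)/2 = 8.5.
Control values → pooled ranks: 264→1, 466→8.5, 266→2, 441→7
Rank sum = 1 + 8.5 + 2 + 7 = 18.5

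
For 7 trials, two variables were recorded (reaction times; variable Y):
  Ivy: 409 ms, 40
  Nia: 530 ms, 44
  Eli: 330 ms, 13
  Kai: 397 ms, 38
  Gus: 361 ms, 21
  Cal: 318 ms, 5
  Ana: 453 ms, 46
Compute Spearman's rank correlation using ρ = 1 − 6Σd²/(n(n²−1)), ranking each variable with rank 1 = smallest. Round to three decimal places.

0.964

Ranks of variable 1: 5, 7, 2, 4, 3, 1, 6
Ranks of variable 2: 5, 6, 2, 4, 3, 1, 7
d = r₁ − r₂: 0, 1, 0, 0, 0, 0, -1
d²: 0, 1, 0, 0, 0, 0, 1; Σd² = 2
ρ = 1 − 6·2/(7·48) = 1 − 12/336 = 0.964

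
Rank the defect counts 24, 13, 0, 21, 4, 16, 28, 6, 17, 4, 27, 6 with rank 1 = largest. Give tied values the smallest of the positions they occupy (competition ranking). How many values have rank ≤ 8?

Sorted (descending): 28, 27, 24, 21, 17, 16, 13, 6, 6, 4, 4, 0
The 2 values of 6 occupy positions 8–9 → each gets rank 8.
The 2 values of 4 occupy positions 10–11 → each gets rank 10.
Ranks ≤ 8: {1, 2, 3, 4, 5, 6, 7, 8, 8} → 9 values.

9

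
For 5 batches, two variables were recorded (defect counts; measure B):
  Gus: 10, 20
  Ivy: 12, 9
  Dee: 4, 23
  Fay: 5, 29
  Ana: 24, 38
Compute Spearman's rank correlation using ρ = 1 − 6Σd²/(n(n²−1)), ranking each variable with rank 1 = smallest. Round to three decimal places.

Ranks of variable 1: 3, 4, 1, 2, 5
Ranks of variable 2: 2, 1, 3, 4, 5
d = r₁ − r₂: 1, 3, -2, -2, 0
d²: 1, 9, 4, 4, 0; Σd² = 18
ρ = 1 − 6·18/(5·24) = 1 − 108/120 = 0.100

0.100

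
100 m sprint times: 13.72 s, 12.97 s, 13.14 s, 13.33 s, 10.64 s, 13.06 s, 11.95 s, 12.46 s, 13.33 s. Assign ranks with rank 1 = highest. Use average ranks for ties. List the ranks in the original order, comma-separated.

Sorted (descending): 13.72, 13.33, 13.33, 13.14, 13.06, 12.97, 12.46, 11.95, 10.64
The 2 values of 13.33 occupy positions 2–3 → average rank (2+3)/2 = 2.5.

1, 6, 4, 2.5, 9, 5, 8, 7, 2.5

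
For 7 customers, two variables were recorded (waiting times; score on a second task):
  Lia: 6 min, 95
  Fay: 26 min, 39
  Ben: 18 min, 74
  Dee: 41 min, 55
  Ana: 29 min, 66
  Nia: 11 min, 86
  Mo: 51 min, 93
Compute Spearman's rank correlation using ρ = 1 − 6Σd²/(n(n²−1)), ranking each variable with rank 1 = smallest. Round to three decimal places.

-0.357

Ranks of variable 1: 1, 4, 3, 6, 5, 2, 7
Ranks of variable 2: 7, 1, 4, 2, 3, 5, 6
d = r₁ − r₂: -6, 3, -1, 4, 2, -3, 1
d²: 36, 9, 1, 16, 4, 9, 1; Σd² = 76
ρ = 1 − 6·76/(7·48) = 1 − 456/336 = -0.357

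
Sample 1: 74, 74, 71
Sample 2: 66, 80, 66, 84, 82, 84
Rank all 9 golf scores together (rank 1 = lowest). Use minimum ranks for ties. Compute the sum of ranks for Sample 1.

11

Sorted (ascending): 66, 66, 71, 74, 74, 80, 82, 84, 84
The 2 values of 66 occupy positions 1–2 → each gets rank 1.
The 2 values of 74 occupy positions 4–5 → each gets rank 4.
The 2 values of 84 occupy positions 8–9 → each gets rank 8.
Sample 1 values → pooled ranks: 74→4, 74→4, 71→3
Rank sum = 4 + 4 + 3 = 11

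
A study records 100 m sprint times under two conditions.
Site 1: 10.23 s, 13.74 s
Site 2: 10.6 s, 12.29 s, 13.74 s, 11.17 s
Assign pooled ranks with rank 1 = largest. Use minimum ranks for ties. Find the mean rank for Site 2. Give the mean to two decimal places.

Sorted (descending): 13.74, 13.74, 12.29, 11.17, 10.6, 10.23
The 2 values of 13.74 occupy positions 1–2 → each gets rank 1.
Site 2 values → pooled ranks: 10.6→5, 12.29→3, 13.74→1, 11.17→4
Mean rank = (5 + 3 + 1 + 4) / 4 = 3.25

3.25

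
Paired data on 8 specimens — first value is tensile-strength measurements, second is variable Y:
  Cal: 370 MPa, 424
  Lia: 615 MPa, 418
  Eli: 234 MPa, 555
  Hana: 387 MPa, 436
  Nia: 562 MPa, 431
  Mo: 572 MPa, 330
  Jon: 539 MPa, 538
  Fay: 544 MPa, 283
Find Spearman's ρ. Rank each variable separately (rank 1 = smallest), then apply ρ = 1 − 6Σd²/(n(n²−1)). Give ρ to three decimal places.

Ranks of variable 1: 2, 8, 1, 3, 6, 7, 4, 5
Ranks of variable 2: 4, 3, 8, 6, 5, 2, 7, 1
d = r₁ − r₂: -2, 5, -7, -3, 1, 5, -3, 4
d²: 4, 25, 49, 9, 1, 25, 9, 16; Σd² = 138
ρ = 1 − 6·138/(8·63) = 1 − 828/504 = -0.643

-0.643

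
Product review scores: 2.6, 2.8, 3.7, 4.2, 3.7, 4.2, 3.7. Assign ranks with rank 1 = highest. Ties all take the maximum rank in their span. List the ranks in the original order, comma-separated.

7, 6, 5, 2, 5, 2, 5

Sorted (descending): 4.2, 4.2, 3.7, 3.7, 3.7, 2.8, 2.6
The 2 values of 4.2 occupy positions 1–2 → each gets rank 2.
The 3 values of 3.7 occupy positions 3–5 → each gets rank 5.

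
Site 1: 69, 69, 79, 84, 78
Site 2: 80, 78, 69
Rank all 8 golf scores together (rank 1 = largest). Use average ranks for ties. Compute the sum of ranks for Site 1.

Sorted (descending): 84, 80, 79, 78, 78, 69, 69, 69
The 2 values of 78 occupy positions 4–5 → average rank (4+5)/2 = 4.5.
The 3 values of 69 occupy positions 6–8 → average rank 7.
Site 1 values → pooled ranks: 69→7, 69→7, 79→3, 84→1, 78→4.5
Rank sum = 7 + 7 + 3 + 1 + 4.5 = 22.5

22.5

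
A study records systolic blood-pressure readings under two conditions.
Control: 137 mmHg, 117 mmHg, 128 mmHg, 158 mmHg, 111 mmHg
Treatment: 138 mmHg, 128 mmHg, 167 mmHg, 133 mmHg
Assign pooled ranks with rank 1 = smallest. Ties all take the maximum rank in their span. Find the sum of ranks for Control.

Sorted (ascending): 111, 117, 128, 128, 133, 137, 138, 158, 167
The 2 values of 128 occupy positions 3–4 → each gets rank 4.
Control values → pooled ranks: 137→6, 117→2, 128→4, 158→8, 111→1
Rank sum = 6 + 2 + 4 + 8 + 1 = 21

21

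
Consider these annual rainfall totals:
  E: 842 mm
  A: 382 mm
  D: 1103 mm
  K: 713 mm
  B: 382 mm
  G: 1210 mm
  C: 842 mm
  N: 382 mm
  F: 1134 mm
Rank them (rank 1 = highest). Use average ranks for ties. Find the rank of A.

Sorted (descending): 1210, 1134, 1103, 842, 842, 713, 382, 382, 382
The 2 values of 842 occupy positions 4–5 → average rank (4+5)/2 = 4.5.
The 3 values of 382 occupy positions 7–9 → average rank 8.
A has value 382 mm → rank 8.

8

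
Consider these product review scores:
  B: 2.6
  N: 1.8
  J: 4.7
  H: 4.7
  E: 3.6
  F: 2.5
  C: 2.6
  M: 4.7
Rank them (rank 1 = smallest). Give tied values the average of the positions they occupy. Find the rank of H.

7

Sorted (ascending): 1.8, 2.5, 2.6, 2.6, 3.6, 4.7, 4.7, 4.7
The 2 values of 2.6 occupy positions 3–4 → average rank (3+4)/2 = 3.5.
The 3 values of 4.7 occupy positions 6–8 → average rank 7.
H has value 4.7 → rank 7.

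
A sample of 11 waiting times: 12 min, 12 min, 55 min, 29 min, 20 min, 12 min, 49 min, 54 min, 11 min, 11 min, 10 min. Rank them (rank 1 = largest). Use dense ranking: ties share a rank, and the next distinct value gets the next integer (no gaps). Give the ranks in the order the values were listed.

6, 6, 1, 4, 5, 6, 3, 2, 7, 7, 8

Sorted (descending): 55, 54, 49, 29, 20, 12, 12, 12, 11, 11, 10
The 3 values of 12 share dense rank 6.
The 2 values of 11 share dense rank 7.
Remaining distinct values take the next consecutive integers.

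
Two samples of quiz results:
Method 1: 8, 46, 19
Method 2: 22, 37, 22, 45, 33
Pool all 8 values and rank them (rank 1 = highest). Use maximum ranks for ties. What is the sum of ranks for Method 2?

Sorted (descending): 46, 45, 37, 33, 22, 22, 19, 8
The 2 values of 22 occupy positions 5–6 → each gets rank 6.
Method 2 values → pooled ranks: 22→6, 37→3, 22→6, 45→2, 33→4
Rank sum = 6 + 3 + 6 + 2 + 4 = 21

21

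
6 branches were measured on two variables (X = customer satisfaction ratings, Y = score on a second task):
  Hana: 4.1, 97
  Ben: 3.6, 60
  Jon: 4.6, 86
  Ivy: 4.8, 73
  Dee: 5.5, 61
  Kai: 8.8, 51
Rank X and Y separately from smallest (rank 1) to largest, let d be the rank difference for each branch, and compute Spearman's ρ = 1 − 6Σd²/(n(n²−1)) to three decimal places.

-0.429

Ranks of variable 1: 2, 1, 3, 4, 5, 6
Ranks of variable 2: 6, 2, 5, 4, 3, 1
d = r₁ − r₂: -4, -1, -2, 0, 2, 5
d²: 16, 1, 4, 0, 4, 25; Σd² = 50
ρ = 1 − 6·50/(6·35) = 1 − 300/210 = -0.429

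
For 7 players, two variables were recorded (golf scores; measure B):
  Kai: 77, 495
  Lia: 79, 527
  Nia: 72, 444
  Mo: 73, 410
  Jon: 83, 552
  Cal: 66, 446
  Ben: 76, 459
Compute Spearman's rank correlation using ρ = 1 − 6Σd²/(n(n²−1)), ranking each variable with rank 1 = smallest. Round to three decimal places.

Ranks of variable 1: 5, 6, 2, 3, 7, 1, 4
Ranks of variable 2: 5, 6, 2, 1, 7, 3, 4
d = r₁ − r₂: 0, 0, 0, 2, 0, -2, 0
d²: 0, 0, 0, 4, 0, 4, 0; Σd² = 8
ρ = 1 − 6·8/(7·48) = 1 − 48/336 = 0.857

0.857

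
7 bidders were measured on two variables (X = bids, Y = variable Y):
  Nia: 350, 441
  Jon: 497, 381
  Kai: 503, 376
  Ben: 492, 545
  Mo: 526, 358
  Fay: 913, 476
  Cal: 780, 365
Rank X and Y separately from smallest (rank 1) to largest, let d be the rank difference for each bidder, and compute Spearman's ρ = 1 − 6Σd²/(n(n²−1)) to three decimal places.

Ranks of variable 1: 1, 3, 4, 2, 5, 7, 6
Ranks of variable 2: 5, 4, 3, 7, 1, 6, 2
d = r₁ − r₂: -4, -1, 1, -5, 4, 1, 4
d²: 16, 1, 1, 25, 16, 1, 16; Σd² = 76
ρ = 1 − 6·76/(7·48) = 1 − 456/336 = -0.357

-0.357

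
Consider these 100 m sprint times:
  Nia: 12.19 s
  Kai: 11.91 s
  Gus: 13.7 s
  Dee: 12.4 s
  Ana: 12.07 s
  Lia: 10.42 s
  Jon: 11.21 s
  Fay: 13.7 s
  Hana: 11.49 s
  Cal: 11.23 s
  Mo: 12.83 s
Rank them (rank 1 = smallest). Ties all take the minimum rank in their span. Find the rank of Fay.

10

Sorted (ascending): 10.42, 11.21, 11.23, 11.49, 11.91, 12.07, 12.19, 12.4, 12.83, 13.7, 13.7
The 2 values of 13.7 occupy positions 10–11 → each gets rank 10.
Fay has value 13.7 s → rank 10.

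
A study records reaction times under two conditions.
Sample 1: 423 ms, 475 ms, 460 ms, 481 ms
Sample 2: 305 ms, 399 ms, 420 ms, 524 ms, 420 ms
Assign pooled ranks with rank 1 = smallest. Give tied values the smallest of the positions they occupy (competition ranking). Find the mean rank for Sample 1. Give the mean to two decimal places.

6.50

Sorted (ascending): 305, 399, 420, 420, 423, 460, 475, 481, 524
The 2 values of 420 occupy positions 3–4 → each gets rank 3.
Sample 1 values → pooled ranks: 423→5, 475→7, 460→6, 481→8
Mean rank = (5 + 7 + 6 + 8) / 4 = 6.50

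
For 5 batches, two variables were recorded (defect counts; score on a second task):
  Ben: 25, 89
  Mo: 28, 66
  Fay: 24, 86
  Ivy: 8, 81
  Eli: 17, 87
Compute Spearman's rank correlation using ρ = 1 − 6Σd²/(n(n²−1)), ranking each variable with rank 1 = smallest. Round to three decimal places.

Ranks of variable 1: 4, 5, 3, 1, 2
Ranks of variable 2: 5, 1, 3, 2, 4
d = r₁ − r₂: -1, 4, 0, -1, -2
d²: 1, 16, 0, 1, 4; Σd² = 22
ρ = 1 − 6·22/(5·24) = 1 − 132/120 = -0.100

-0.100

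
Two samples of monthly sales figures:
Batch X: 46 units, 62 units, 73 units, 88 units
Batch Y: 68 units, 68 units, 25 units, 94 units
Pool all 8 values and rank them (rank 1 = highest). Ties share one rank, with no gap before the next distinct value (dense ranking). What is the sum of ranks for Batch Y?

Sorted (descending): 94, 88, 73, 68, 68, 62, 46, 25
The 2 values of 68 share dense rank 4.
Remaining distinct values take the next consecutive integers.
Batch Y values → pooled ranks: 68→4, 68→4, 25→7, 94→1
Rank sum = 4 + 4 + 7 + 1 = 16

16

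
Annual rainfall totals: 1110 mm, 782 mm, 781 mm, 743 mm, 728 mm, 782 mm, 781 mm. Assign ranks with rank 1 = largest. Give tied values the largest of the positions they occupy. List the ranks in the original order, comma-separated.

Sorted (descending): 1110, 782, 782, 781, 781, 743, 728
The 2 values of 782 occupy positions 2–3 → each gets rank 3.
The 2 values of 781 occupy positions 4–5 → each gets rank 5.

1, 3, 5, 6, 7, 3, 5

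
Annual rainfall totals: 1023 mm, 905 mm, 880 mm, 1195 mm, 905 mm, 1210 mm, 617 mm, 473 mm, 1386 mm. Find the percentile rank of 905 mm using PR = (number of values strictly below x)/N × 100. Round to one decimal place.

33.3

N = 9.
Strictly below 905: 3. Equal to 905: 2.
PR = 3/9 × 100 = 33.3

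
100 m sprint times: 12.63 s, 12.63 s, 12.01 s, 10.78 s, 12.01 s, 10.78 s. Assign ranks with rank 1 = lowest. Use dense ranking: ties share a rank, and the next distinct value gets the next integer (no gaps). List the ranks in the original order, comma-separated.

Sorted (ascending): 10.78, 10.78, 12.01, 12.01, 12.63, 12.63
The 2 values of 10.78 share dense rank 1.
The 2 values of 12.01 share dense rank 2.
The 2 values of 12.63 share dense rank 3.

3, 3, 2, 1, 2, 1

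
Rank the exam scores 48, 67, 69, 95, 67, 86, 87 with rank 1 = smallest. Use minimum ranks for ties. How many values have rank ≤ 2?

Sorted (ascending): 48, 67, 67, 69, 86, 87, 95
The 2 values of 67 occupy positions 2–3 → each gets rank 2.
Ranks ≤ 2: {1, 2, 2} → 3 values.

3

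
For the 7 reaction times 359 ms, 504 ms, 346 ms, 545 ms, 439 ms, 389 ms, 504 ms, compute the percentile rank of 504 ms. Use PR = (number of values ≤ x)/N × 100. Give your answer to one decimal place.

85.7

N = 7.
Strictly below 504: 4. Equal to 504: 2.
PR = 6/7 × 100 = 85.7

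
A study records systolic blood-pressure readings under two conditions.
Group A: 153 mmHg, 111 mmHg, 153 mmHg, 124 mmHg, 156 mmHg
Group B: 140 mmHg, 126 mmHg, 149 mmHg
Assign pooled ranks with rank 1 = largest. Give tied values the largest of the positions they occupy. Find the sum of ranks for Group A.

22

Sorted (descending): 156, 153, 153, 149, 140, 126, 124, 111
The 2 values of 153 occupy positions 2–3 → each gets rank 3.
Group A values → pooled ranks: 153→3, 111→8, 153→3, 124→7, 156→1
Rank sum = 3 + 8 + 3 + 7 + 1 = 22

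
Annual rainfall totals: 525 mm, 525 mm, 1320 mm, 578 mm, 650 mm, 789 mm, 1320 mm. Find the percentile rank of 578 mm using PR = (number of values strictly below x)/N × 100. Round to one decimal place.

N = 7.
Strictly below 578: 2. Equal to 578: 1.
PR = 2/7 × 100 = 28.6

28.6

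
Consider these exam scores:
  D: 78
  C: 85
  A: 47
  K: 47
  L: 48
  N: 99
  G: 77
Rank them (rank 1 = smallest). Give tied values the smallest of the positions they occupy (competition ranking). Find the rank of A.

Sorted (ascending): 47, 47, 48, 77, 78, 85, 99
The 2 values of 47 occupy positions 1–2 → each gets rank 1.
A has value 47 → rank 1.

1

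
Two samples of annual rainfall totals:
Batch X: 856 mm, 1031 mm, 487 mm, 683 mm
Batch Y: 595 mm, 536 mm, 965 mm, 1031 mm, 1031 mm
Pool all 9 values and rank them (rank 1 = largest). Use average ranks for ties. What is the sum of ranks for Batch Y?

Sorted (descending): 1031, 1031, 1031, 965, 856, 683, 595, 536, 487
The 3 values of 1031 occupy positions 1–3 → average rank 2.
Batch Y values → pooled ranks: 595→7, 536→8, 965→4, 1031→2, 1031→2
Rank sum = 7 + 8 + 4 + 2 + 2 = 23

23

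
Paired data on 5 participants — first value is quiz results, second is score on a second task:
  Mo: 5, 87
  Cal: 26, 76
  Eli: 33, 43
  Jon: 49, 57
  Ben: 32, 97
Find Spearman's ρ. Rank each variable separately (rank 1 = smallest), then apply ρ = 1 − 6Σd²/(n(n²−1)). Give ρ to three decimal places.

Ranks of variable 1: 1, 2, 4, 5, 3
Ranks of variable 2: 4, 3, 1, 2, 5
d = r₁ − r₂: -3, -1, 3, 3, -2
d²: 9, 1, 9, 9, 4; Σd² = 32
ρ = 1 − 6·32/(5·24) = 1 − 192/120 = -0.600

-0.600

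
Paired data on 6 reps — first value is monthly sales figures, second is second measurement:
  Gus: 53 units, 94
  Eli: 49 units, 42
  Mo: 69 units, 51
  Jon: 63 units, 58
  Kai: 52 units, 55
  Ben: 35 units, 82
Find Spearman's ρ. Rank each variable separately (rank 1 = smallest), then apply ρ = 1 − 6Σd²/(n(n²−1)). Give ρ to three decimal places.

-0.086

Ranks of variable 1: 4, 2, 6, 5, 3, 1
Ranks of variable 2: 6, 1, 2, 4, 3, 5
d = r₁ − r₂: -2, 1, 4, 1, 0, -4
d²: 4, 1, 16, 1, 0, 16; Σd² = 38
ρ = 1 − 6·38/(6·35) = 1 − 228/210 = -0.086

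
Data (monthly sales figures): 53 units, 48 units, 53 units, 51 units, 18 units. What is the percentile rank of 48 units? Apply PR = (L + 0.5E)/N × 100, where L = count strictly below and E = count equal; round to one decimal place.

30.0

N = 5.
Strictly below 48: 1. Equal to 48: 1.
PR = (1 + 0.5·1)/5 × 100 = 30.0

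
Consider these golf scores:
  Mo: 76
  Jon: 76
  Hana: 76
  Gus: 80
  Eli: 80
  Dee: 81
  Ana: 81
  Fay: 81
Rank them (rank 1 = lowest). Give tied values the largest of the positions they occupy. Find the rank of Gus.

5

Sorted (ascending): 76, 76, 76, 80, 80, 81, 81, 81
The 3 values of 76 occupy positions 1–3 → each gets rank 3.
The 2 values of 80 occupy positions 4–5 → each gets rank 5.
The 3 values of 81 occupy positions 6–8 → each gets rank 8.
Gus has value 80 → rank 5.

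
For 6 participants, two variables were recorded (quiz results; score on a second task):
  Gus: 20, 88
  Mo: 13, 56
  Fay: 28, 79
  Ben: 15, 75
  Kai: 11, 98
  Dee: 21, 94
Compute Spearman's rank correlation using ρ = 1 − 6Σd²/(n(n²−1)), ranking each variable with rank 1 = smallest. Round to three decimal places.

Ranks of variable 1: 4, 2, 6, 3, 1, 5
Ranks of variable 2: 4, 1, 3, 2, 6, 5
d = r₁ − r₂: 0, 1, 3, 1, -5, 0
d²: 0, 1, 9, 1, 25, 0; Σd² = 36
ρ = 1 − 6·36/(6·35) = 1 − 216/210 = -0.029

-0.029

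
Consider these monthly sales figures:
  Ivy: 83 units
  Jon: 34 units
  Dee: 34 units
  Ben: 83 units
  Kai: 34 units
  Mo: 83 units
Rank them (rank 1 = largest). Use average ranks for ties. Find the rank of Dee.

Sorted (descending): 83, 83, 83, 34, 34, 34
The 3 values of 83 occupy positions 1–3 → average rank 2.
The 3 values of 34 occupy positions 4–6 → average rank 5.
Dee has value 34 units → rank 5.

5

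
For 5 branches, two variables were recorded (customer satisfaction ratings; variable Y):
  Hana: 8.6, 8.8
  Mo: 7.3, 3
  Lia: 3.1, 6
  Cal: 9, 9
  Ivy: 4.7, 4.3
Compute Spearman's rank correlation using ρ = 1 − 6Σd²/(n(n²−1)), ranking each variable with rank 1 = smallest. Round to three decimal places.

Ranks of variable 1: 4, 3, 1, 5, 2
Ranks of variable 2: 4, 1, 3, 5, 2
d = r₁ − r₂: 0, 2, -2, 0, 0
d²: 0, 4, 4, 0, 0; Σd² = 8
ρ = 1 − 6·8/(5·24) = 1 − 48/120 = 0.600

0.600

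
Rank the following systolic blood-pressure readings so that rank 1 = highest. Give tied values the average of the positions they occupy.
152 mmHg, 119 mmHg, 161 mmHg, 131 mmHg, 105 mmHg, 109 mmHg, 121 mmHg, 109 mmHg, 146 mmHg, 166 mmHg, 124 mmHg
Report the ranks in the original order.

Sorted (descending): 166, 161, 152, 146, 131, 124, 121, 119, 109, 109, 105
The 2 values of 109 occupy positions 9–10 → average rank (9+10)/2 = 9.5.

3, 8, 2, 5, 11, 9.5, 7, 9.5, 4, 1, 6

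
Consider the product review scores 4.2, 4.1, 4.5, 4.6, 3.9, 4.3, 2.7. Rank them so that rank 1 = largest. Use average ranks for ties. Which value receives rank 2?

4.5

Sorted (descending): 4.6, 4.5, 4.3, 4.2, 4.1, 3.9, 2.7
No ties — each value takes its position as its rank.
Rank 2 → value 4.5.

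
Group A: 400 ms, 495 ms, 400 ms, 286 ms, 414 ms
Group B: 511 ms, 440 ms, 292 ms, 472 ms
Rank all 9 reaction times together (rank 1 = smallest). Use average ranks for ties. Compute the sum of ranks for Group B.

Sorted (ascending): 286, 292, 400, 400, 414, 440, 472, 495, 511
The 2 values of 400 occupy positions 3–4 → average rank (3+4)/2 = 3.5.
Group B values → pooled ranks: 511→9, 440→6, 292→2, 472→7
Rank sum = 9 + 6 + 2 + 7 = 24

24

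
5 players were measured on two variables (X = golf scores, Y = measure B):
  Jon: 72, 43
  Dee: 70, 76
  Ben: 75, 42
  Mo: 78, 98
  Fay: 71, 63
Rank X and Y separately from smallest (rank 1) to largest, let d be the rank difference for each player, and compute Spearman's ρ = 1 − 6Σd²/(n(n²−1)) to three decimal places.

0.000

Ranks of variable 1: 3, 1, 4, 5, 2
Ranks of variable 2: 2, 4, 1, 5, 3
d = r₁ − r₂: 1, -3, 3, 0, -1
d²: 1, 9, 9, 0, 1; Σd² = 20
ρ = 1 − 6·20/(5·24) = 1 − 120/120 = 0.000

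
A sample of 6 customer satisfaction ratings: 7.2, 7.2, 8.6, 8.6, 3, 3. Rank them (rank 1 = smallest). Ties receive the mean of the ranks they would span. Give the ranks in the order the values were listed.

Sorted (ascending): 3, 3, 7.2, 7.2, 8.6, 8.6
The 2 values of 3 occupy positions 1–2 → average rank (1+2)/2 = 1.5.
The 2 values of 7.2 occupy positions 3–4 → average rank (3+4)/2 = 3.5.
The 2 values of 8.6 occupy positions 5–6 → average rank (5+6)/2 = 5.5.

3.5, 3.5, 5.5, 5.5, 1.5, 1.5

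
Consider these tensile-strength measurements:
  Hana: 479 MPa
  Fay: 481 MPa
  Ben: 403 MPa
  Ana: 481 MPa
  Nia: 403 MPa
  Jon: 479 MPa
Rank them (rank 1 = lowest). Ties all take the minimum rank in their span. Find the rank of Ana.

Sorted (ascending): 403, 403, 479, 479, 481, 481
The 2 values of 403 occupy positions 1–2 → each gets rank 1.
The 2 values of 479 occupy positions 3–4 → each gets rank 3.
The 2 values of 481 occupy positions 5–6 → each gets rank 5.
Ana has value 481 MPa → rank 5.

5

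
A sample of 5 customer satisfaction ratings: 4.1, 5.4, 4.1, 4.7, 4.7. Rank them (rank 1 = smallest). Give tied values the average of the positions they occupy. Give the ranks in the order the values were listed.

Sorted (ascending): 4.1, 4.1, 4.7, 4.7, 5.4
The 2 values of 4.1 occupy positions 1–2 → average rank (1+2)/2 = 1.5.
The 2 values of 4.7 occupy positions 3–4 → average rank (3+4)/2 = 3.5.

1.5, 5, 1.5, 3.5, 3.5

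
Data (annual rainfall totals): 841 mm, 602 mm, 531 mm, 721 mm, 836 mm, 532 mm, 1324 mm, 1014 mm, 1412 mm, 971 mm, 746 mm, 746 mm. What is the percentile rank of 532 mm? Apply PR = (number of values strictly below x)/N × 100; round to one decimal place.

N = 12.
Strictly below 532: 1. Equal to 532: 1.
PR = 1/12 × 100 = 8.3

8.3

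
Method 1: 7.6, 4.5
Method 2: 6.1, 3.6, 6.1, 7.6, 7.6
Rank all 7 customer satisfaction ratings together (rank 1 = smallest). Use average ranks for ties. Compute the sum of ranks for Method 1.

Sorted (ascending): 3.6, 4.5, 6.1, 6.1, 7.6, 7.6, 7.6
The 2 values of 6.1 occupy positions 3–4 → average rank (3+4)/2 = 3.5.
The 3 values of 7.6 occupy positions 5–7 → average rank 6.
Method 1 values → pooled ranks: 7.6→6, 4.5→2
Rank sum = 6 + 2 = 8

8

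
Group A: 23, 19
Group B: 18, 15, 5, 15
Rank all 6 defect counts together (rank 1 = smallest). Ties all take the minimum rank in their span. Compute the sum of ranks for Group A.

11

Sorted (ascending): 5, 15, 15, 18, 19, 23
The 2 values of 15 occupy positions 2–3 → each gets rank 2.
Group A values → pooled ranks: 23→6, 19→5
Rank sum = 6 + 5 = 11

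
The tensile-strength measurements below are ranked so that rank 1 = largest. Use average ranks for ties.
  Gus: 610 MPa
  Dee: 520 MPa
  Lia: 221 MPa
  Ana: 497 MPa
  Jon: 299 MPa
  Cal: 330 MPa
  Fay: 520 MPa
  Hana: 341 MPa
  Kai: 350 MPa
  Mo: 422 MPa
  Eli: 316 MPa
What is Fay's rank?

Sorted (descending): 610, 520, 520, 497, 422, 350, 341, 330, 316, 299, 221
The 2 values of 520 occupy positions 2–3 → average rank (2+3)/2 = 2.5.
Fay has value 520 MPa → rank 2.5.

2.5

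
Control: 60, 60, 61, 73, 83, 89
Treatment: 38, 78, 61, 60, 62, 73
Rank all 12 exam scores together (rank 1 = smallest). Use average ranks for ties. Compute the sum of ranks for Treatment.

Sorted (ascending): 38, 60, 60, 60, 61, 61, 62, 73, 73, 78, 83, 89
The 3 values of 60 occupy positions 2–4 → average rank 3.
The 2 values of 61 occupy positions 5–6 → average rank (5+6)/2 = 5.5.
The 2 values of 73 occupy positions 8–9 → average rank (8+9)/2 = 8.5.
Treatment values → pooled ranks: 38→1, 78→10, 61→5.5, 60→3, 62→7, 73→8.5
Rank sum = 1 + 10 + 5.5 + 3 + 7 + 8.5 = 35

35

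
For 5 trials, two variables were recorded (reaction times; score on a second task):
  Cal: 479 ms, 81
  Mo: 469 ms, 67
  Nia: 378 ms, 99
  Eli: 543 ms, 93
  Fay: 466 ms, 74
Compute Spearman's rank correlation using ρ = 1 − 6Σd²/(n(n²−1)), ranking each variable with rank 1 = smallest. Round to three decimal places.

Ranks of variable 1: 4, 3, 1, 5, 2
Ranks of variable 2: 3, 1, 5, 4, 2
d = r₁ − r₂: 1, 2, -4, 1, 0
d²: 1, 4, 16, 1, 0; Σd² = 22
ρ = 1 − 6·22/(5·24) = 1 − 132/120 = -0.100

-0.100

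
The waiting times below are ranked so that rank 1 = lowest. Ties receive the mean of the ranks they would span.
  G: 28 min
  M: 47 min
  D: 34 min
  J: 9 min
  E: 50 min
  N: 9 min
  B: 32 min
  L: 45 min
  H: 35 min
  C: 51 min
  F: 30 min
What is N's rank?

Sorted (ascending): 9, 9, 28, 30, 32, 34, 35, 45, 47, 50, 51
The 2 values of 9 occupy positions 1–2 → average rank (1+2)/2 = 1.5.
N has value 9 min → rank 1.5.

1.5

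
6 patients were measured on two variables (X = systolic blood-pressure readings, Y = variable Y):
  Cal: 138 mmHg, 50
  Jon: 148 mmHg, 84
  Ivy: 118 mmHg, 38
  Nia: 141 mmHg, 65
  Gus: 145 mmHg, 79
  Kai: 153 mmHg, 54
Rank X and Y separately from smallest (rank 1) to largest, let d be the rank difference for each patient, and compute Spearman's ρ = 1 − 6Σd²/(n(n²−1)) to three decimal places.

Ranks of variable 1: 2, 5, 1, 3, 4, 6
Ranks of variable 2: 2, 6, 1, 4, 5, 3
d = r₁ − r₂: 0, -1, 0, -1, -1, 3
d²: 0, 1, 0, 1, 1, 9; Σd² = 12
ρ = 1 − 6·12/(6·35) = 1 − 72/210 = 0.657

0.657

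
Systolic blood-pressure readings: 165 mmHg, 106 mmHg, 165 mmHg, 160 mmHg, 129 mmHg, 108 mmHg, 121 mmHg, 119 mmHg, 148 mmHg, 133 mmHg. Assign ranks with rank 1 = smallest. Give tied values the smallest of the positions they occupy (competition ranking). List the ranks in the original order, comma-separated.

Sorted (ascending): 106, 108, 119, 121, 129, 133, 148, 160, 165, 165
The 2 values of 165 occupy positions 9–10 → each gets rank 9.

9, 1, 9, 8, 5, 2, 4, 3, 7, 6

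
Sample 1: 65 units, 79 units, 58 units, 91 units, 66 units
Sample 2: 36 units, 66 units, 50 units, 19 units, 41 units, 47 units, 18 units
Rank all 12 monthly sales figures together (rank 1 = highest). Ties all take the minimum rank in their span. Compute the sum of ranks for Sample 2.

60

Sorted (descending): 91, 79, 66, 66, 65, 58, 50, 47, 41, 36, 19, 18
The 2 values of 66 occupy positions 3–4 → each gets rank 3.
Sample 2 values → pooled ranks: 36→10, 66→3, 50→7, 19→11, 41→9, 47→8, 18→12
Rank sum = 10 + 3 + 7 + 11 + 9 + 8 + 12 = 60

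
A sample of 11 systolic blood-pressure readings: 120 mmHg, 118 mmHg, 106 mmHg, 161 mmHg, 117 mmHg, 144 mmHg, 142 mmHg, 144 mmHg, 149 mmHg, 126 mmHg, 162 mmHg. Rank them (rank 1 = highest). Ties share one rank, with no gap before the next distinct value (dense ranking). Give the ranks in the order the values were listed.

7, 8, 10, 2, 9, 4, 5, 4, 3, 6, 1

Sorted (descending): 162, 161, 149, 144, 144, 142, 126, 120, 118, 117, 106
The 2 values of 144 share dense rank 4.
Remaining distinct values take the next consecutive integers.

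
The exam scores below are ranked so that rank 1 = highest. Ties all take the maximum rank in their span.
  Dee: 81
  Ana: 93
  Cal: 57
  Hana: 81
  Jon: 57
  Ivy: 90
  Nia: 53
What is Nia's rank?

Sorted (descending): 93, 90, 81, 81, 57, 57, 53
The 2 values of 81 occupy positions 3–4 → each gets rank 4.
The 2 values of 57 occupy positions 5–6 → each gets rank 6.
Nia has value 53 → rank 7.

7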